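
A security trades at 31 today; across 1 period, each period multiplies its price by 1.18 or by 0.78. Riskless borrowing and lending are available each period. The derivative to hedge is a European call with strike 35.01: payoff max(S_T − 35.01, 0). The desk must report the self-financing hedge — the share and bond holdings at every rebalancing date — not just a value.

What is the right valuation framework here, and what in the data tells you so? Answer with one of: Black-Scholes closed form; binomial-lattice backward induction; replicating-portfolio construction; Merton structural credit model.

Key observation: the deliverable is the dynamic trading strategy on the 1-step tree (spot 31, moves 1.18 and 0.78), so the valuation must go through the node-by-node replicating-portfolio solve.

framework: replicating-portfolio construction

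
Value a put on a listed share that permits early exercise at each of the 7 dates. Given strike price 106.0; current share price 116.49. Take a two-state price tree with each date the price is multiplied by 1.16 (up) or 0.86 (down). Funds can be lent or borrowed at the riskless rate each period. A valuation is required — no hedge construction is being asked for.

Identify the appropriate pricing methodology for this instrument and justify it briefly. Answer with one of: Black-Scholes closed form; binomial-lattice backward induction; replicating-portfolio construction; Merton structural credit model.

Key observation: the exercise right at every one of the 7 steps is what matters: each node needs max(106 − S, continuation), which only the stepwise tree valuation starting from spot 116.49 delivers.

framework: binomial-lattice backward induction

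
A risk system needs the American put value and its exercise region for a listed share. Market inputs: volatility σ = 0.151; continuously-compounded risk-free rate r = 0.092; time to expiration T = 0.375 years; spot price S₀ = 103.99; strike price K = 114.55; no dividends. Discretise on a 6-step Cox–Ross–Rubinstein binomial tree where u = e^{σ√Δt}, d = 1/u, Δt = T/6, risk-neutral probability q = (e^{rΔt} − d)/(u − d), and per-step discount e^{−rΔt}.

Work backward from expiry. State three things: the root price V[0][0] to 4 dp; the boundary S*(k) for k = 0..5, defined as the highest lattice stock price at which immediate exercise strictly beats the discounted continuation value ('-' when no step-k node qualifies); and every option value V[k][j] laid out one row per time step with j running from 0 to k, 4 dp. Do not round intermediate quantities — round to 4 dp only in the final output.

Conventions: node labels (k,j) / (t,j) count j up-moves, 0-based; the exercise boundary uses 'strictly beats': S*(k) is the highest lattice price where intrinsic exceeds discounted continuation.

price = 10.5600
boundary = 103.9900 100.1375 103.9900 107.9907 103.9900 107.9907
tree:
10.5600
14.4125 6.6852
18.1222 10.5600 3.7933
21.6945 14.4125 6.5593 1.7188
25.1344 18.1222 10.5600 3.4081 0.4459
28.4470 21.6945 14.4125 6.5593 1.0355 0.0000
31.6368 25.1344 18.1222 10.5600 2.4048 0.0000 0.0000

Δt=0.06250  u=1.03847  d=0.96295  q=0.56692  discount=0.99427
step 6 (expiry): payoffs max(K−S,0) = 31.6368 25.1344 18.1222 10.5600 2.4048 0.0000 0.0000
step 5: (k=5,j=0): S=86.1030, K−S=28.4470, hold=27.7902 ⇒ V=28.4470 exercise | (k=5,j=1): S=92.8555, K−S=21.6945, hold=21.0377 ⇒ V=21.6945 exercise | (k=5,j=2): S=100.1375, K−S=14.4125, hold=13.7557 ⇒ V=14.4125 exercise | (k=5,j=3): S=107.9907, K−S=6.5593, hold=5.9026 ⇒ V=6.5593 exercise | (k=5,j=4): S=116.4596, K−S=0.0000, hold=1.0355 ⇒ V=1.0355 continue | (k=5,j=5): S=125.5928, K−S=0.0000, hold=0.0000 ⇒ V=0.0000 continue  boundary S*=107.9907
step 4: (k=4,j=0): S=89.4156, K−S=25.1344, hold=24.4777 ⇒ V=25.1344 exercise | (k=4,j=1): S=96.4278, K−S=18.1222, hold=17.4654 ⇒ V=18.1222 exercise | (k=4,j=2): S=103.9900, K−S=10.5600, hold=9.9032 ⇒ V=10.5600 exercise | (k=4,j=3): S=112.1452, K−S=2.4048, hold=3.4081 ⇒ V=3.4081 continue | (k=4,j=4): S=120.9400, K−S=0.0000, hold=0.4459 ⇒ V=0.4459 continue  boundary S*=103.9900
step 3: (k=3,j=0): S=92.8555, K−S=21.6945, hold=21.0377 ⇒ V=21.6945 exercise | (k=3,j=1): S=100.1375, K−S=14.4125, hold=13.7557 ⇒ V=14.4125 exercise | (k=3,j=2): S=107.9907, K−S=6.5593, hold=6.4681 ⇒ V=6.5593 exercise | (k=3,j=3): S=116.4596, K−S=0.0000, hold=1.7188 ⇒ V=1.7188 continue  boundary S*=107.9907
step 2: (k=2,j=0): S=96.4278, K−S=18.1222, hold=17.4654 ⇒ V=18.1222 exercise | (k=2,j=1): S=103.9900, K−S=10.5600, hold=9.9032 ⇒ V=10.5600 exercise | (k=2,j=2): S=112.1452, K−S=2.4048, hold=3.7933 ⇒ V=3.7933 continue  boundary S*=103.9900
step 1: (k=1,j=0): S=100.1375, K−S=14.4125, hold=13.7557 ⇒ V=14.4125 exercise | (k=1,j=1): S=107.9907, K−S=6.5593, hold=6.6852 ⇒ V=6.6852 continue  boundary S*=100.1375
step 0: (k=0,j=0): S=103.9900, K−S=10.5600, hold=9.9742 ⇒ V=10.5600 exercise  boundary S*=103.9900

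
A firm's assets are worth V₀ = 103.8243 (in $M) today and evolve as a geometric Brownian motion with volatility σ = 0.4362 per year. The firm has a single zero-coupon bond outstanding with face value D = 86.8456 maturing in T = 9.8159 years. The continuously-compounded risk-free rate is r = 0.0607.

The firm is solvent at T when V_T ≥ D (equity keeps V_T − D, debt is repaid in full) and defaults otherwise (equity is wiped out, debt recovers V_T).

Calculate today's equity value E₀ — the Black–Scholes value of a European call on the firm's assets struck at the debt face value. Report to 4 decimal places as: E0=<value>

Work the structural quantities from V₀ = 103.8243 against face 86.8456:
d₁ = [ln(V₀/D) + (r + σ²/2)T] / (σ√T)
   = [ln(103.8243/86.8456) + (0.0607 + 0.5·0.4362²)·9.8159] / (0.4362·√9.8159)
   = [0.178568 + 1.529663] / 1.366629 = 1.249959
d₂ = d₁ − σ√T = 1.249959 − 1.366629 = -0.116670
N(d₁) = 0.894343,  N(d₂) = 0.453561,  e^(−rT) = 0.551108
E₀ = V₀·N(d₁) − D·e^(−rT)·N(d₂)
   = 103.8243·0.894343 − 86.8456·0.551108·0.453561 = 71.146517

E0=71.1465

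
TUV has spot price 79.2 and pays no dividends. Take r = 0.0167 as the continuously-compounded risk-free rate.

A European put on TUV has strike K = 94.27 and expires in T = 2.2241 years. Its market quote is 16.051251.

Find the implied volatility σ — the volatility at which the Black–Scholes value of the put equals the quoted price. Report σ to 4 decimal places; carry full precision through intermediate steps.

At σ = 0.1802 the Black–Scholes value reproduces the quote:
σ√T = 0.1802·√2.2241 = 0.268740
d₁ = (ln(S/K) + (r+σ²/2)T) / (σ√T) = (ln(79.2/94.27) + (0.0167+0.1802²/2)·2.2241) / 0.268740 = (-0.174187 + 0.073253) / 0.268740 = -0.375582
d₂ = d₁ − σ√T = -0.375582 − 0.268740 = -0.644321
e^{−rT} = 0.963539
N(−d₁) = 0.646386,  N(−d₂) = 0.740316
V = K·e^{−rT}·N(−d₂) − S·N(−d₁) = 67.245022 − 51.193771 = 16.051251 (the quoted price), and the Black–Scholes price is strictly increasing in σ, so σ is unique

sigma = 0.1802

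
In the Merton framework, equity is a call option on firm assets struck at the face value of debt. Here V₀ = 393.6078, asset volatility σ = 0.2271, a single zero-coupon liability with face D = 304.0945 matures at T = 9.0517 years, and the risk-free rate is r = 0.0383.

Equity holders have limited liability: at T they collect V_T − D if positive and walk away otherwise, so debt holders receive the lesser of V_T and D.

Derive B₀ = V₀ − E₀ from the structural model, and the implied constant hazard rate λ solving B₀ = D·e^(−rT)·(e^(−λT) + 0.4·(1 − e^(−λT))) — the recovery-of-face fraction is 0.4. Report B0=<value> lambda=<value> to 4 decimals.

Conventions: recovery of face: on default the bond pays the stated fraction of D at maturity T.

B0=195.2038 lambda=0.0184

Apply the equity-as-call identities (strike 304.0945, horizon 9.0517 years):
d₁ = [ln(V₀/D) + (r + σ²/2)T] / (σ√T)
   = [ln(393.6078/304.0945) + (0.0383 + 0.5·0.2271²)·9.0517] / (0.2271·√9.0517)
   = [0.258016 + 0.580098] / 0.683254 = 1.226652
d₂ = d₁ − σ√T = 1.226652 − 0.683254 = 0.543398
N(d₁) = 0.890023,  N(d₂) = 0.706572,  e^(−rT) = 0.707031
E₀ = V₀·N(d₁) − D·e^(−rT)·N(d₂)
   = 393.6078·0.890023 − 304.0945·0.707031·0.706572 = 198.404017
B₀ = V₀ − E₀ = 393.6078 − 198.404017 = 195.203783
e^(−λT) = (B₀·e^(rT)/D − 0.4)/(1 − 0.4) = (195.2038·1.414364/304.0945 − 0.4)/0.6 = 0.84651026
λ = −ln(0.84651026)/9.0517 = 0.018409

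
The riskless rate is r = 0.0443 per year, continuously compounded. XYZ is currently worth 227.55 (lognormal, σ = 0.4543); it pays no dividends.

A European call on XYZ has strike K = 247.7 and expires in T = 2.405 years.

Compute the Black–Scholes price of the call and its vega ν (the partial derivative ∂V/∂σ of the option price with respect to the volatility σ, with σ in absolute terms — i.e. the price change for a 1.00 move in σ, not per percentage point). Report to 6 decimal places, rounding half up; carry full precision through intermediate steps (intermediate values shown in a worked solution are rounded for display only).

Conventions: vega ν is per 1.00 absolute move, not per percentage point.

σ√T = 0.4543·√2.405 = 0.704531
d₁ = (ln(S/K) + (r+σ²/2)T) / (σ√T) = (ln(227.55/247.7) + (0.0443+0.4543²/2)·2.405) / 0.704531 = (-0.084848 + 0.354724) / 0.704531 = 0.383057
d₂ = d₁ − σ√T = 0.383057 − 0.704531 = -0.321475
e^{−rT} = 0.898938
N(d₁) = 0.649161,  N(d₂) = 0.373925
Call price V = S·N(d₁) − K·e^{−rT}·N(d₂) = 147.716604 − 83.260786 = 64.455818
φ(d₁) = (1/√(2π))·e^{−d₁²/2} = 0.370721
ν = S·φ(d₁)·√T = 130.822345

price = 64.455818
ν = 130.822345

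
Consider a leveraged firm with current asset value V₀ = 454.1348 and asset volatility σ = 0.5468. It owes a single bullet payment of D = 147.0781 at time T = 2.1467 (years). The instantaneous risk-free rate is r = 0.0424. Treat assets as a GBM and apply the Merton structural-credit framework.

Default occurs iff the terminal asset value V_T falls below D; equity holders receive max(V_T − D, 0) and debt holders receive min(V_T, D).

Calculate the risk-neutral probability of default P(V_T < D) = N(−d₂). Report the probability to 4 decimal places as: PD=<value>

PD=0.1313

Equity is a call on the firm's assets struck at D = 147.0781:
d₁ = [ln(V₀/D) + (r + σ²/2)T] / (σ√T)
   = [ln(454.1348/147.0781) + (0.0424 + 0.5·0.5468²)·2.1467] / (0.5468·√2.1467)
   = [1.127430 + 0.411941] / 0.801151 = 1.921451
d₂ = d₁ − σ√T = 1.921451 − 0.801151 = 1.120300
risk-neutral PD = N(−d₂) = N(-1.120300) = 0.131293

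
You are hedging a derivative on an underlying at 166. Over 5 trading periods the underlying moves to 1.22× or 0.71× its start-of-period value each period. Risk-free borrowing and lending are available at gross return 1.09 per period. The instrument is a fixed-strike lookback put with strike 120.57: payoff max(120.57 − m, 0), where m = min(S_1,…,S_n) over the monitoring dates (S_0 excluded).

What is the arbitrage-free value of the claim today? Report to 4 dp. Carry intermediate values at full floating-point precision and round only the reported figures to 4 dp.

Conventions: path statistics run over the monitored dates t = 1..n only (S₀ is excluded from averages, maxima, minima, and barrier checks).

Set p* = 0.7451 (from d < R < u); the path-dependent value is the discounted p*-expectation over all price paths.
Enumerate all 2^5 = 32 price paths (U = up ×1.22, D = down ×0.71); each path with k up-moves has probability p*^k·(1−p*)^(5−k).
DDDDD: m=29.9502, payoff=90.6198, prob=0.001076
UDDDD: m=51.4637, payoff=69.1063, prob=0.003146
DUDDD: m=51.4637, payoff=69.1063, prob=0.003146
UUDDD: m=88.4306, payoff=32.1394, prob=0.009195
DDUDD: m=51.4637, payoff=69.1063, prob=0.003146
UDUDD: m=88.4306, payoff=32.1394, prob=0.009195
DUUDD: m=88.4306, payoff=32.1394, prob=0.009195
UUUDD: m=151.9513, payoff=0.0000, prob=0.026877
DDDUD: m=51.4637, payoff=69.1063, prob=0.003146
UDDUD: m=88.4306, payoff=32.1394, prob=0.009195
DUDUD: m=88.4306, payoff=32.1394, prob=0.009195
UUDUD: m=151.9513, payoff=0.0000, prob=0.026877
DDUUD: m=83.6806, payoff=36.8894, prob=0.009195
UDUUD: m=143.7892, payoff=0.0000, prob=0.026877
DUUUD: m=117.8600, payoff=2.7100, prob=0.026877
UUUUD: m=202.5200, payoff=0.0000, prob=0.078565
DDDDU: m=42.1834, payoff=78.3866, prob=0.003146
UDDDU: m=72.4841, payoff=48.0859, prob=0.009195
DUDDU: m=72.4841, payoff=48.0859, prob=0.009195
UUDDU: m=124.5502, payoff=0.0000, prob=0.026877
DDUDU: m=72.4841, payoff=48.0859, prob=0.009195
UDUDU: m=124.5502, payoff=0.0000, prob=0.026877
DUUDU: m=117.8600, payoff=2.7100, prob=0.026877
UUUDU: m=202.5200, payoff=0.0000, prob=0.078565
DDDUU: m=59.4132, payoff=61.1568, prob=0.009195
UDDUU: m=102.0903, payoff=18.4797, prob=0.026877
DUDUU: m=102.0903, payoff=18.4797, prob=0.026877
UUDUU: m=175.4228, payoff=0.0000, prob=0.078565
DDUUU: m=83.6806, payoff=36.8894, prob=0.026877
UDUUU: m=143.7892, payoff=0.0000, prob=0.078565
DUUUU: m=117.8600, payoff=2.7100, prob=0.078565
UUUUU: m=202.5200, payoff=0.0000, prob=0.229650
Price = Σ prob·payoff / R^5 = 7.262610 / 1.538624 = 4.7202

price = 4.7202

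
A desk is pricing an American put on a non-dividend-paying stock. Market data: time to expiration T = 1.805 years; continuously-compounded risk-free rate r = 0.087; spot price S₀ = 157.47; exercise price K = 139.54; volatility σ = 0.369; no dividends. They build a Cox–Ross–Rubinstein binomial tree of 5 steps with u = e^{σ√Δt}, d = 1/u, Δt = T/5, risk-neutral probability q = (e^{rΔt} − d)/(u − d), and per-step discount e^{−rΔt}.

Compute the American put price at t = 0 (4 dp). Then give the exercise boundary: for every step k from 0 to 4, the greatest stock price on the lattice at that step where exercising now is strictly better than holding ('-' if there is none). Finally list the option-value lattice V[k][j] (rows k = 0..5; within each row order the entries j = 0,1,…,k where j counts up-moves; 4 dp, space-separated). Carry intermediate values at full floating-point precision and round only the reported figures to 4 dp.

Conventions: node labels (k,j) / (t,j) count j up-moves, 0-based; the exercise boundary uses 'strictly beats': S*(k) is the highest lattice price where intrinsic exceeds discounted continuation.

price = 14.1500
boundary = - - 101.0707 80.9728 101.0707
tree:
14.1500
23.7399 6.0354
38.4693 11.4005 1.3795
58.5672 21.1760 2.9421 0.0000
74.6687 38.4693 6.2749 0.0000 0.0000
87.5683 58.5672 13.3829 0.0000 0.0000 0.0000

Δt=0.36100, u=1.24821, d=0.80115, q=0.51617, disc=e^(-rΔt)=0.96908
k=5 terminal: V=max(K-S,0) → 87.5683 58.5672 13.3829 0.0000 0.0000 0.0000
k=4: j=0 S=64.8713 intr=74.6687 cont=70.3542 V=74.6687[EX]; j=1 S=101.0707 intr=38.4693 cont=34.1549 V=38.4693[EX]; j=2 S=157.4700 intr=0.0000 cont=6.2749 V=6.2749[hold]; j=3 S=245.3411 intr=0.0000 cont=0.0000 V=0.0000[hold]; j=4 S=382.2459 intr=0.0000 cont=0.0000 V=0.0000[hold]  S*(4)=101.0707
k=3: j=0 S=80.9728 intr=58.5672 cont=54.2528 V=58.5672[EX]; j=1 S=126.1571 intr=13.3829 cont=21.1760 V=21.1760[hold]; j=2 S=196.5550 intr=0.0000 cont=2.9421 V=2.9421[hold]; j=3 S=306.2362 intr=0.0000 cont=0.0000 V=0.0000[hold]  S*(3)=80.9728
k=2: j=0 S=101.0707 intr=38.4693 cont=38.0530 V=38.4693[EX]; j=1 S=157.4700 intr=0.0000 cont=11.4005 V=11.4005[hold]; j=2 S=245.3411 intr=0.0000 cont=1.3795 V=1.3795[hold]  S*(2)=101.0707
k=1: j=0 S=126.1571 intr=13.3829 cont=23.7399 V=23.7399[hold]; j=1 S=196.5550 intr=0.0000 cont=6.0354 V=6.0354[hold]  S*(1)=-
k=0: j=0 S=157.4700 intr=0.0000 cont=14.1500 V=14.1500[hold]  S*(0)=-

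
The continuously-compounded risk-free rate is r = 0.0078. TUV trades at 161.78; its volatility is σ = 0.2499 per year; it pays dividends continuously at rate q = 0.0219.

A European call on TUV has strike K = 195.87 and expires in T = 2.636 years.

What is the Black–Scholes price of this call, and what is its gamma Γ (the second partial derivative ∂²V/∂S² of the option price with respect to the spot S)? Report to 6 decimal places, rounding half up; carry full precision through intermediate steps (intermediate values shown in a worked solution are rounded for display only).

price = 12.303351
Γ = 0.005377

σ√T = 0.2499·√2.636 = 0.405732
d₁ = (ln(S/K) + (r−q+σ²/2)T) / (σ√T) = (ln(161.78/195.87) + (0.0078−0.0219+0.2499²/2)·2.636) / 0.405732 = (-0.191214 + 0.045142) / 0.405732 = -0.360022
d₂ = d₁ − σ√T = -0.360022 − 0.405732 = -0.765754
e^{−rT} = 0.979649
e^{−qT} = 0.943906
N(d₁) = 0.359415,  N(d₂) = 0.221911
Call price V = S·e^{−qT}·N(d₁) − K·e^{−rT}·N(d₂) = 54.884586 − 42.581235 = 12.303351
φ(d₁) = (1/√(2π))·e^{−d₁²/2} = 0.373908
Γ = e^{−qT}·φ(d₁) / (S·σ·√T) = 0.005377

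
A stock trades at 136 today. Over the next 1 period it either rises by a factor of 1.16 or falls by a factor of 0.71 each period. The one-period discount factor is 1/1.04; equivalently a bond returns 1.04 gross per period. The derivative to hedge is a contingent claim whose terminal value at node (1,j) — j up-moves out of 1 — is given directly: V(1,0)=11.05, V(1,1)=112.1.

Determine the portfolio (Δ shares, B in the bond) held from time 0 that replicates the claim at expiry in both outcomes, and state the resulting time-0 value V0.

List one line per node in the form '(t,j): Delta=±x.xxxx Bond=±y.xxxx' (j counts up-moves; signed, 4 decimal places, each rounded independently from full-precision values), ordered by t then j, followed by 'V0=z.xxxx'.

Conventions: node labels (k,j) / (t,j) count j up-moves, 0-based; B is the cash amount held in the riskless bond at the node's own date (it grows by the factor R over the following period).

(0,0): Delta=1.6511 Bond=-142.6774
V0=81.8782

Since d<R<u, set p* = (R−d)/(u−d) = 0.7333; price each node as the discounted p*-expectation of its children.
At maturity the claim pays: V(1,0)=11.0500, V(1,1)=112.1000
Node (0,0) S=136.0000: V=(p*·112.1000+(1−p*)·11.0500)/1.04=81.8782; Δ=(112.1000−11.0500)/(157.7600−96.5600)=1.6511; B=V−Δ·S=-142.6774
Check: Δ(0,0)·S0 + B(0,0) = 81.8782 = V0.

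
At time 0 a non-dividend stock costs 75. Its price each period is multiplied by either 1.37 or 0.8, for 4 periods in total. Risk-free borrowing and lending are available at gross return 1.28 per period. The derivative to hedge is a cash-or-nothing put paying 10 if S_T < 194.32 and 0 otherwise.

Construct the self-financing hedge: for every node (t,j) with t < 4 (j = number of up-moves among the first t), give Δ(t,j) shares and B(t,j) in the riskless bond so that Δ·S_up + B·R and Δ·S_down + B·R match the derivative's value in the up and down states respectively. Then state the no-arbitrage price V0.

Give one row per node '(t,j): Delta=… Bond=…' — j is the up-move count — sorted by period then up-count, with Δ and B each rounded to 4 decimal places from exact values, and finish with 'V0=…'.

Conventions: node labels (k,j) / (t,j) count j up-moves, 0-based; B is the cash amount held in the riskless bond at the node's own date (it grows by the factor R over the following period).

Under the risk-neutral measure, an up-move has probability p* = (R−d)/(u−d) = 0.8421 and values discount at R = 1.28.
Expiry values: V(4,0)=10.0000, V(4,1)=10.0000, V(4,2)=10.0000, V(4,3)=10.0000, V(4,4)=0.0000
Node (3,0) S=38.4000: V=(p*·10.0000+(1−p*)·10.0000)/1.28=7.8125; Δ=(10.0000−10.0000)/(52.6080−30.7200)=0.0000; B=V−Δ·S=7.8125
Node (3,1) S=65.7600: V=(p*·10.0000+(1−p*)·10.0000)/1.28=7.8125; Δ=(10.0000−10.0000)/(90.0912−52.6080)=0.0000; B=V−Δ·S=7.8125
Node (3,2) S=112.6140: V=(p*·10.0000+(1−p*)·10.0000)/1.28=7.8125; Δ=(10.0000−10.0000)/(154.2812−90.0912)=0.0000; B=V−Δ·S=7.8125
Node (3,3) S=192.8515: V=(p*·0.0000+(1−p*)·10.0000)/1.28=1.2336; Δ=(0.0000−10.0000)/(264.2065−154.2812)=-0.0910; B=V−Δ·S=18.7774
Node (2,0) S=48.0000: V=(p*·7.8125+(1−p*)·7.8125)/1.28=6.1035; Δ=(7.8125−7.8125)/(65.7600−38.4000)=0.0000; B=V−Δ·S=6.1035
Node (2,1) S=82.2000: V=(p*·7.8125+(1−p*)·7.8125)/1.28=6.1035; Δ=(7.8125−7.8125)/(112.6140−65.7600)=0.0000; B=V−Δ·S=6.1035
Node (2,2) S=140.7675: V=(p*·1.2336+(1−p*)·7.8125)/1.28=1.7753; Δ=(1.2336−7.8125)/(192.8515−112.6140)=-0.0820; B=V−Δ·S=13.3173
Node (1,0) S=60.0000: V=(p*·6.1035+(1−p*)·6.1035)/1.28=4.7684; Δ=(6.1035−6.1035)/(82.2000−48.0000)=0.0000; B=V−Δ·S=4.7684
Node (1,1) S=102.7500: V=(p*·1.7753+(1−p*)·6.1035)/1.28=1.9208; Δ=(1.7753−6.1035)/(140.7675−82.2000)=-0.0739; B=V−Δ·S=9.5143
Node (0,0) S=75.0000: V=(p*·1.9208+(1−p*)·4.7684)/1.28=1.8519; Δ=(1.9208−4.7684)/(102.7500−60.0000)=-0.0666; B=V−Δ·S=6.8476
Verification: the root portfolio costs Δ(0,0)·S0 + B(0,0) = 1.8519, matching V0.

(0,0): Delta=-0.0666 Bond=6.8476
(1,0): Delta=0.0000 Bond=4.7684
(1,1): Delta=-0.0739 Bond=9.5143
(2,0): Delta=0.0000 Bond=6.1035
(2,1): Delta=0.0000 Bond=6.1035
(2,2): Delta=-0.0820 Bond=13.3173
(3,0): Delta=0.0000 Bond=7.8125
(3,1): Delta=0.0000 Bond=7.8125
(3,2): Delta=0.0000 Bond=7.8125
(3,3): Delta=-0.0910 Bond=18.7774
V0=1.8519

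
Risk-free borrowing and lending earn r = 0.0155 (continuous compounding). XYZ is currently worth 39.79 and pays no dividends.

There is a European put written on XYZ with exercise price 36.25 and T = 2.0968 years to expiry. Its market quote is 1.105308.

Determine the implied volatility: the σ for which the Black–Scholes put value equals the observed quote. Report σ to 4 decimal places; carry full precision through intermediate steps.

At σ = 0.1327 the Black–Scholes value reproduces the quote:
σ√T = 0.1327·√2.0968 = 0.192154
d₁ = (ln(S/K) + (r+σ²/2)T) / (σ√T) = (ln(39.79/36.25) + (0.0155+0.1327²/2)·2.0968) / 0.192154 = (0.093176 + 0.050962) / 0.192154 = 0.750118
d₂ = d₁ − σ√T = 0.750118 − 0.192154 = 0.557964
e^{−rT} = 0.968022
N(−d₁) = 0.226592,  N(−d₂) = 0.288434
V = K·e^{−rT}·N(−d₂) − S·N(−d₁) = 10.121394 − 9.016085 = 1.105308 (equal to the quote); since ∂V/∂σ > 0 for all σ, the implied volatility is unique

sigma = 0.1327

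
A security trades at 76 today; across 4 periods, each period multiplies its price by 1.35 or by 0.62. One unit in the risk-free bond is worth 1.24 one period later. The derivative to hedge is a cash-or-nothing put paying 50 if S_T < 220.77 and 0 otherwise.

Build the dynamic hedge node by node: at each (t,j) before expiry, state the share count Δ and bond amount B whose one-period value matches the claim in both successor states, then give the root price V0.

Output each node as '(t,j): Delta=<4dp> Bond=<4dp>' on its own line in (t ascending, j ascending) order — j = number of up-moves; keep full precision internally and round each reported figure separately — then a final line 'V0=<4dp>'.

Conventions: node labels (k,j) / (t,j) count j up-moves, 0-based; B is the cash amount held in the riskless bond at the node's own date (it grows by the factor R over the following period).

Risk-neutral probability p* = (R−d)/(u−d) = (1.24−0.62)/(1.35−0.62) = 0.8493.
At maturity the claim pays: V(4,0)=50.0000, V(4,1)=50.0000, V(4,2)=50.0000, V(4,3)=50.0000, V(4,4)=0.0000
  t=3,j=0: stock 18.1129 → up 24.4525 (V=50.0000), down 11.2300 (V=50.0000). Price 40.3226; hedge Δ=0.0000, bond B=40.3226.
  t=3,j=1: stock 39.4394 → up 53.2432 (V=50.0000), down 24.4525 (V=50.0000). Price 40.3226; hedge Δ=0.0000, bond B=40.3226.
  t=3,j=2: stock 85.8762 → up 115.9329 (V=50.0000), down 53.2432 (V=50.0000). Price 40.3226; hedge Δ=0.0000, bond B=40.3226.
  t=3,j=3: stock 186.9885 → up 252.4345 (V=0.0000), down 115.9329 (V=50.0000). Price 6.0760; hedge Δ=-0.3663, bond B=74.5692.
  t=2,j=0: stock 29.2144 → up 39.4394 (V=40.3226), down 18.1129 (V=40.3226). Price 32.5182; hedge Δ=0.0000, bond B=32.5182.
  t=2,j=1: stock 63.6120 → up 85.8762 (V=40.3226), down 39.4394 (V=40.3226). Price 32.5182; hedge Δ=0.0000, bond B=32.5182.
  t=2,j=2: stock 138.5100 → up 186.9885 (V=6.0760), down 85.8762 (V=40.3226). Price 9.0617; hedge Δ=-0.3387, bond B=55.9748.
  t=1,j=0: stock 47.1200 → up 63.6120 (V=32.5182), down 29.2144 (V=32.5182). Price 26.2244; hedge Δ=0.0000, bond B=26.2244.
  t=1,j=1: stock 102.6000 → up 138.5100 (V=9.0617), down 63.6120 (V=32.5182). Price 10.1582; hedge Δ=-0.3132, bond B=42.2905.
  t=0,j=0: stock 76.0000 → up 102.6000 (V=10.1582), down 47.1200 (V=26.2244). Price 10.1445; hedge Δ=-0.2896, bond B=32.1529.
As a check, the time-0 holding Δ(0,0)·S0 + B(0,0) comes to 10.1445 — exactly V0.

(0,0): Delta=-0.2896 Bond=32.1529
(1,0): Delta=0.0000 Bond=26.2244
(1,1): Delta=-0.3132 Bond=42.2905
(2,0): Delta=0.0000 Bond=32.5182
(2,1): Delta=0.0000 Bond=32.5182
(2,2): Delta=-0.3387 Bond=55.9748
(3,0): Delta=0.0000 Bond=40.3226
(3,1): Delta=0.0000 Bond=40.3226
(3,2): Delta=0.0000 Bond=40.3226
(3,3): Delta=-0.3663 Bond=74.5692
V0=10.1445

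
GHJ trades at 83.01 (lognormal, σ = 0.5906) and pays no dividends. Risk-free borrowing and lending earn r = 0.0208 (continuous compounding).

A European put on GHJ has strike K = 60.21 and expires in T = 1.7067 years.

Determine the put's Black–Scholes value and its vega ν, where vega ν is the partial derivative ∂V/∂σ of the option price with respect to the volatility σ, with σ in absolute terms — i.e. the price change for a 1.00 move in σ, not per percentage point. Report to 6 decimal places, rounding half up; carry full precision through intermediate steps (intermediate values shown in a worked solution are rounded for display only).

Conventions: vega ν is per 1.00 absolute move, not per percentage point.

price = 10.830625
ν = 30.197558

σ√T = 0.5906·√1.7067 = 0.771564
d₁ = (ln(S/K) + (r+σ²/2)T) / (σ√T) = (ln(83.01/60.21) + (0.0208+0.5906²/2)·1.7067) / 0.771564 = (0.321123 + 0.333155) / 0.771564 = 0.847989
d₂ = d₁ − σ√T = 0.847989 − 0.771564 = 0.076424
e^{−rT} = 0.965123
N(−d₁) = 0.198222,  N(−d₂) = 0.469541
Put price V = K·e^{−rT}·N(−d₂) − S·N(−d₁) = 27.285046 − 16.454421 = 10.830625
φ(d₁) = (1/√(2π))·e^{−d₁²/2} = 0.278460
ν = S·φ(d₁)·√T = 30.197558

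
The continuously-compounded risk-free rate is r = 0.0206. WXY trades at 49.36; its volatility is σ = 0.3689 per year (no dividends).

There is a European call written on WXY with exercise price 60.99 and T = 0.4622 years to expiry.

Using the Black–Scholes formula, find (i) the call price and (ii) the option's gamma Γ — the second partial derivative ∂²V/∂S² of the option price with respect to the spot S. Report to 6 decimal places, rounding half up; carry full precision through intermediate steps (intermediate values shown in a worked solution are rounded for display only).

price = 1.622472
Γ = 0.025570

σ√T = 0.3689·√0.4622 = 0.250798
d₁ = (ln(S/K) + (r+σ²/2)T) / (σ√T) = (ln(49.36/60.99) + (0.0206+0.3689²/2)·0.4622) / 0.250798 = (-0.211570 + 0.040971) / 0.250798 = -0.680223
d₂ = d₁ − σ√T = -0.680223 − 0.250798 = -0.931021
e^{−rT} = 0.990524
N(d₁) = 0.248182,  N(d₂) = 0.175921
Call price V = S·N(d₁) − K·e^{−rT}·N(d₂) = 12.250241 − 10.627769 = 1.622472
φ(d₁) = (1/√(2π))·e^{−d₁²/2} = 0.316545
Γ = φ(d₁) / (S·σ·√T) = 0.025570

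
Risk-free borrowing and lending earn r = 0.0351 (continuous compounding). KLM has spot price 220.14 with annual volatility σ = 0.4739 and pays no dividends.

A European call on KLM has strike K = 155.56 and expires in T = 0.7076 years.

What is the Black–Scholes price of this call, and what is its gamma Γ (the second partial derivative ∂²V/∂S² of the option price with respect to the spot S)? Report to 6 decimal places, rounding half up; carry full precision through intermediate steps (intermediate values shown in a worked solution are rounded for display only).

price = 75.192636
Γ = 0.002394

σ√T = 0.4739·√0.7076 = 0.398640
d₁ = (ln(S/K) + (r+σ²/2)T) / (σ√T) = (ln(220.14/155.56) + (0.0351+0.4739²/2)·0.7076) / 0.398640 = (0.347232 + 0.104294) / 0.398640 = 1.132666
d₂ = d₁ − σ√T = 1.132666 − 0.398640 = 0.734026
e^{−rT} = 0.975469
N(d₁) = 0.871323,  N(d₂) = 0.768534
Call price V = S·N(d₁) − K·e^{−rT}·N(d₂) = 191.812995 − 116.620359 = 75.192636
φ(d₁) = (1/√(2π))·e^{−d₁²/2} = 0.210051
Γ = φ(d₁) / (S·σ·√T) = 0.002394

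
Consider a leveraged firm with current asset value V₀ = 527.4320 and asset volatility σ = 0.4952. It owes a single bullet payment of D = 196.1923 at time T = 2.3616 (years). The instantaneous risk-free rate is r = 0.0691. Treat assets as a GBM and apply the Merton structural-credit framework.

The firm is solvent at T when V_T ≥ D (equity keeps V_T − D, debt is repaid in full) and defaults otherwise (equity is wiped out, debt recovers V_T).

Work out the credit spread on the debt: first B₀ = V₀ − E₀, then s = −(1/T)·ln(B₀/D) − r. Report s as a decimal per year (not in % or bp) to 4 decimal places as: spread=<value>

Equity is a call on the firm's assets struck at D = 196.1923:
d₁ = [ln(V₀/D) + (r + σ²/2)T] / (σ√T)
   = [ln(527.4320/196.1923) + (0.0691 + 0.5·0.4952²)·2.3616] / (0.4952·√2.3616)
   = [0.988925 + 0.452746] / 0.760999 = 1.894446
d₂ = d₁ − σ√T = 1.894446 − 0.760999 = 1.133447
N(d₁) = 0.970917,  N(d₂) = 0.871487,  e^(−rT) = 0.849433
E₀ = V₀·N(d₁) − D·e^(−rT)·N(d₂)
   = 527.4320·0.970917 − 196.1923·0.849433·0.871487 = 366.857583
B₀ = V₀ − E₀ = 527.4320 − 366.857583 = 160.574417
spread = −(1/T)·ln(B₀/D) − r = −(1/2.3616)·ln(160.574417/196.1923) − 0.0691 = 0.01573139

spread=0.0157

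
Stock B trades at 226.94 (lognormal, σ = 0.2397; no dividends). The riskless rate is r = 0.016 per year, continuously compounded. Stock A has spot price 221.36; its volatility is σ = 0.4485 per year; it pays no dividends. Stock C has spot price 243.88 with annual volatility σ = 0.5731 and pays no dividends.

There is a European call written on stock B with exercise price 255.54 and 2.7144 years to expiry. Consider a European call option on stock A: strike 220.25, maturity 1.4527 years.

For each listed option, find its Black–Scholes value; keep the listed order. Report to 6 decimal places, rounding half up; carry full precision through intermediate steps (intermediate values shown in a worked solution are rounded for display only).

[stock B call K=255.54]
σ√T = 0.2397·√2.7144 = 0.394916
d₁ = (ln(S/K) + (r+σ²/2)T) / (σ√T) = (ln(226.94/255.54) + (0.016+0.2397²/2)·2.7144) / 0.394916 = (-0.118693 + 0.121410) / 0.394916 = 0.006879
d₂ = d₁ − σ√T = 0.006879 − 0.394916 = -0.388037
e^{−rT} = 0.957499
N(d₁) = 0.502744,  N(d₂) = 0.348994
price = S·N(d₁) − K·e^{−rT}·N(d₂) = 114.092767 − 85.391659 = 28.701108
[stock A call K=220.25]
σ√T = 0.4485·√1.4527 = 0.540568
d₁ = (ln(S/K) + (r+σ²/2)T) / (σ√T) = (ln(221.36/220.25) + (0.016+0.4485²/2)·1.4527) / 0.540568 = (0.005027 + 0.169350) / 0.540568 = 0.322581
d₂ = d₁ − σ√T = 0.322581 − 0.540568 = -0.217987
e^{−rT} = 0.977025
N(d₁) = 0.626494,  N(d₂) = 0.413720
price = S·N(d₁) − K·e^{−rT}·N(d₂) = 138.680679 − 89.028234 = 49.652446

price(stock B call K=255.54) = 28.701108
price(stock A call K=220.25) = 49.652446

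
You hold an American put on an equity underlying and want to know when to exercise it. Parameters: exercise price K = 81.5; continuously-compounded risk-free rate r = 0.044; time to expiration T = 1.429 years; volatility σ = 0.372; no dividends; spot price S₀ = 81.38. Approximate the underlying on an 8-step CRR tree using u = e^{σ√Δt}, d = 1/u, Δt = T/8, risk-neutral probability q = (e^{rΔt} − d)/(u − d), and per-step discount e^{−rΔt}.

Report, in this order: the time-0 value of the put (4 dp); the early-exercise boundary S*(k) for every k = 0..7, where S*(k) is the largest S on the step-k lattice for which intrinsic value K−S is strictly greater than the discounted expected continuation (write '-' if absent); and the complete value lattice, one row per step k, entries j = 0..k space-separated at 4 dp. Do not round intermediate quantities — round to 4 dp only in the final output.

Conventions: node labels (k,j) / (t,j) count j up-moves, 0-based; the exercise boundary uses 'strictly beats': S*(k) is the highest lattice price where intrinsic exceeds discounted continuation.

Δt=0.17863, u=1.17026, d=0.85451, q=0.48577, disc=e^(-rΔt)=0.99217
k=8 terminal: V=max(K-S,0) → 58.3649 49.8165 38.1095 22.0768 0.1200 0.0000 0.0000 0.0000 0.0000
k=7: j=0 S=27.0740 intr=54.4260 cont=53.7880 V=54.4260[EX]; j=1 S=37.0778 intr=44.4222 cont=43.7842 V=44.4222[EX]; j=2 S=50.7780 intr=30.7220 cont=30.0840 V=30.7220[EX]; j=3 S=69.5404 intr=11.9596 cont=11.3216 V=11.9596[EX]; j=4 S=95.2354 intr=0.0000 cont=0.0612 V=0.0612[hold]; j=5 S=130.4247 intr=0.0000 cont=0.0000 V=0.0000[hold]; j=6 S=178.6165 intr=0.0000 cont=0.0000 V=0.0000[hold]; j=7 S=244.6150 intr=0.0000 cont=0.0000 V=0.0000[hold]  S*(7)=69.5404
k=6: j=0 S=31.6835 intr=49.8165 cont=49.1785 V=49.8165[EX]; j=1 S=43.3905 intr=38.1095 cont=37.4715 V=38.1095[EX]; j=2 S=59.4232 intr=22.0768 cont=21.4387 V=22.0768[EX]; j=3 S=81.3800 intr=0.1200 cont=6.1314 V=6.1314[hold]; j=4 S=111.4498 intr=0.0000 cont=0.0312 V=0.0312[hold]; j=5 S=152.6303 intr=0.0000 cont=0.0000 V=0.0000[hold]; j=6 S=209.0269 intr=0.0000 cont=0.0000 V=0.0000[hold]  S*(6)=59.4232
k=5: j=0 S=37.0778 intr=44.4222 cont=43.7842 V=44.4222[EX]; j=1 S=50.7780 intr=30.7220 cont=30.0840 V=30.7220[EX]; j=2 S=69.5404 intr=11.9596 cont=14.2189 V=14.2189[hold]; j=3 S=95.2354 intr=0.0000 cont=3.1434 V=3.1434[hold]; j=4 S=130.4247 intr=0.0000 cont=0.0159 V=0.0159[hold]; j=5 S=178.6165 intr=0.0000 cont=0.0000 V=0.0000[hold]  S*(5)=50.7780
k=4: j=0 S=43.3905 intr=38.1095 cont=37.4715 V=38.1095[EX]; j=1 S=59.4232 intr=22.0768 cont=22.5276 V=22.5276[hold]; j=2 S=81.3800 intr=0.1200 cont=8.7696 V=8.7696[hold]; j=3 S=111.4498 intr=0.0000 cont=1.6115 V=1.6115[hold]; j=4 S=152.6303 intr=0.0000 cont=0.0081 V=0.0081[hold]  S*(4)=43.3905
k=3: j=0 S=50.7780 intr=30.7220 cont=30.3013 V=30.7220[EX]; j=1 S=69.5404 intr=11.9596 cont=15.7204 V=15.7204[hold]; j=2 S=95.2354 intr=0.0000 cont=5.2510 V=5.2510[hold]; j=3 S=130.4247 intr=0.0000 cont=0.8261 V=0.8261[hold]  S*(3)=50.7780
k=2: j=0 S=59.4232 intr=22.0768 cont=23.2513 V=23.2513[hold]; j=1 S=81.3800 intr=0.1200 cont=10.5515 V=10.5515[hold]; j=2 S=111.4498 intr=0.0000 cont=3.0772 V=3.0772[hold]  S*(2)=-
k=1: j=0 S=69.5404 intr=11.9596 cont=16.9484 V=16.9484[hold]; j=1 S=95.2354 intr=0.0000 cont=6.8666 V=6.8666[hold]  S*(1)=-
k=0: j=0 S=81.3800 intr=0.1200 cont=11.9567 V=11.9567[hold]  S*(0)=-

price = 11.9567
boundary = - - - 50.7780 43.3905 50.7780 59.4232 69.5404
tree:
11.9567
16.9484 6.8666
23.2513 10.5515 3.0772
30.7220 15.7204 5.2510 0.8261
38.1095 22.5276 8.7696 1.6115 0.0081
44.4222 30.7220 14.2189 3.1434 0.0159 0.0000
49.8165 38.1095 22.0768 6.1314 0.0312 0.0000 0.0000
54.4260 44.4222 30.7220 11.9596 0.0612 0.0000 0.0000 0.0000
58.3649 49.8165 38.1095 22.0768 0.1200 0.0000 0.0000 0.0000 0.0000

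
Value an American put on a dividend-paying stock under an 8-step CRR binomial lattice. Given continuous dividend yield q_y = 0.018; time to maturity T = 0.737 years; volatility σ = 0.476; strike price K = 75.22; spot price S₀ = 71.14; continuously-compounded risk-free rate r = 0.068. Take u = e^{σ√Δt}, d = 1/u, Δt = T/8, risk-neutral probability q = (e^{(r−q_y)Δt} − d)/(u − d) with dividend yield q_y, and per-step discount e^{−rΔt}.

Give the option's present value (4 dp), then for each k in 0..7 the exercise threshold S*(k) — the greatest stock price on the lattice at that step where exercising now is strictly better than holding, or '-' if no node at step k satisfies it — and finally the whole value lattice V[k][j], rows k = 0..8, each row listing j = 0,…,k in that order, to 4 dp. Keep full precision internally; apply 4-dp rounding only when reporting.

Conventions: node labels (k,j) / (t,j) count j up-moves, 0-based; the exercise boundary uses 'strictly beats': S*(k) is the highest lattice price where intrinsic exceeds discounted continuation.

Δt=0.09212  u=1.15543  d=0.86548  q=0.47987  discount=0.99376
step 8 (expiry): payoffs max(K−S,0) = 52.8249 45.3219 35.3053 21.9327 4.0800 0.0000 0.0000 0.0000 0.0000
step 7: (k=7,j=0): S=25.8760, K−S=49.3440, hold=48.9171 ⇒ V=49.3440 exercise | (k=7,j=1): S=34.5452, K−S=40.6748, hold=40.2623 ⇒ V=40.6748 exercise | (k=7,j=2): S=46.1189, K−S=29.1011, hold=28.7078 ⇒ V=29.1011 exercise | (k=7,j=3): S=61.5699, K−S=13.6501, hold=13.2823 ⇒ V=13.6501 exercise | (k=7,j=4): S=82.1976, K−S=0.0000, hold=2.1089 ⇒ V=2.1089 continue | (k=7,j=5): S=109.7360, K−S=0.0000, hold=0.0000 ⇒ V=0.0000 continue | (k=7,j=6): S=146.5006, K−S=0.0000, hold=0.0000 ⇒ V=0.0000 continue | (k=7,j=7): S=195.5824, K−S=0.0000, hold=0.0000 ⇒ V=0.0000 continue  boundary S*=61.5699
step 6: (k=6,j=0): S=29.8981, K−S=45.3219, hold=44.9017 ⇒ V=45.3219 exercise | (k=6,j=1): S=39.9147, K−S=35.3053, hold=34.9016 ⇒ V=35.3053 exercise | (k=6,j=2): S=53.2873, K−S=21.9327, hold=21.5513 ⇒ V=21.9327 exercise | (k=6,j=3): S=71.1400, K−S=4.0800, hold=8.0612 ⇒ V=8.0612 continue | (k=6,j=4): S=94.9739, K−S=0.0000, hold=1.0901 ⇒ V=1.0901 continue | (k=6,j=5): S=126.7927, K−S=0.0000, hold=0.0000 ⇒ V=0.0000 continue | (k=6,j=6): S=169.2718, K−S=0.0000, hold=0.0000 ⇒ V=0.0000 continue  boundary S*=53.2873
step 5: (k=5,j=0): S=34.5452, K−S=40.6748, hold=40.2623 ⇒ V=40.6748 exercise | (k=5,j=1): S=46.1189, K−S=29.1011, hold=28.7078 ⇒ V=29.1011 exercise | (k=5,j=2): S=61.5699, K−S=13.6501, hold=15.1808 ⇒ V=15.1808 continue | (k=5,j=3): S=82.1976, K−S=0.0000, hold=4.6865 ⇒ V=4.6865 continue | (k=5,j=4): S=109.7360, K−S=0.0000, hold=0.5634 ⇒ V=0.5634 continue | (k=5,j=5): S=146.5006, K−S=0.0000, hold=0.0000 ⇒ V=0.0000 continue  boundary S*=46.1189
step 4: (k=4,j=0): S=39.9147, K−S=35.3053, hold=34.9016 ⇒ V=35.3053 exercise | (k=4,j=1): S=53.2873, K−S=21.9327, hold=22.2812 ⇒ V=22.2812 continue | (k=4,j=2): S=71.1400, K−S=4.0800, hold=10.0816 ⇒ V=10.0816 continue | (k=4,j=3): S=94.9739, K−S=0.0000, hold=2.6911 ⇒ V=2.6911 continue | (k=4,j=4): S=126.7927, K−S=0.0000, hold=0.2912 ⇒ V=0.2912 continue  boundary S*=39.9147
step 3: (k=3,j=0): S=46.1189, K−S=29.1011, hold=28.8740 ⇒ V=29.1011 exercise | (k=3,j=1): S=61.5699, K−S=13.6501, hold=16.3245 ⇒ V=16.3245 continue | (k=3,j=2): S=82.1976, K−S=0.0000, hold=6.4943 ⇒ V=6.4943 continue | (k=3,j=3): S=109.7360, K−S=0.0000, hold=1.5299 ⇒ V=1.5299 continue  boundary S*=46.1189
step 2: (k=2,j=0): S=53.2873, K−S=21.9327, hold=22.8266 ⇒ V=22.8266 continue | (k=2,j=1): S=71.1400, K−S=4.0800, hold=11.5348 ⇒ V=11.5348 continue | (k=2,j=2): S=94.9739, K−S=0.0000, hold=4.0864 ⇒ V=4.0864 continue  boundary S*=-
step 1: (k=1,j=0): S=61.5699, K−S=13.6501, hold=17.2994 ⇒ V=17.2994 continue | (k=1,j=1): S=82.1976, K−S=0.0000, hold=7.9109 ⇒ V=7.9109 continue  boundary S*=-
step 0: (k=0,j=0): S=71.1400, K−S=4.0800, hold=12.7142 ⇒ V=12.7142 continue  boundary S*=-

price = 12.7142
boundary = - - - 46.1189 39.9147 46.1189 53.2873 61.5699
tree:
12.7142
17.2994 7.9109
22.8266 11.5348 4.0864
29.1011 16.3245 6.4943 1.5299
35.3053 22.2812 10.0816 2.6911 0.2912
40.6748 29.1011 15.1808 4.6865 0.5634 0.0000
45.3219 35.3053 21.9327 8.0612 1.0901 0.0000 0.0000
49.3440 40.6748 29.1011 13.6501 2.1089 0.0000 0.0000 0.0000
52.8249 45.3219 35.3053 21.9327 4.0800 0.0000 0.0000 0.0000 0.0000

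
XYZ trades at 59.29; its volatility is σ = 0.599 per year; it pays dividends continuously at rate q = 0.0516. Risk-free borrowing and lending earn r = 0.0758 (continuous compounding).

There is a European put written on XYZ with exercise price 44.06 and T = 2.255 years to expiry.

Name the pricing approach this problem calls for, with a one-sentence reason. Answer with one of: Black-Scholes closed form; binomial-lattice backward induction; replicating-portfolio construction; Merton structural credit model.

framework: Black-Scholes closed form

Key observation: the strike-44.06 put on XYZ is European-exercise on a continuously-modelled lognormal underlying, so its value is a single closed-form evaluation.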